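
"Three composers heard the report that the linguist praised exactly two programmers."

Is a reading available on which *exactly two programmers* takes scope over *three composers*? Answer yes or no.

No

The target quantifier *exactly two programmers* is part of the complex NP *the report that the linguist praised exactly two programmers*.
The complex NP is opaque for QR — the quantifier is frozen inside the noun's complement.
So *exactly two programmers* cannot raise to a position above *three composers*.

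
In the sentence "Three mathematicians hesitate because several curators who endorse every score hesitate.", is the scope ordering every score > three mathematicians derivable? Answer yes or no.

The target quantifier *every score* is part of the relative clause *who endorse every score*, which is itself inside the adjunct *because several curators who endorse every score hesitate*.
Two island boundaries intervene — the relative clause and the adjunct. Either alone would block QR.
So *every score* cannot raise to a position above *three mathematicians*.

No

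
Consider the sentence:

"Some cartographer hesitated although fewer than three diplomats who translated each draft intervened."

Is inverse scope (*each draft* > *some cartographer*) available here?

No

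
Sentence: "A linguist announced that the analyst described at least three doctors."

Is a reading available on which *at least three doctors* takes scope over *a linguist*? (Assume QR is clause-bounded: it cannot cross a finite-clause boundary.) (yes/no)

No

*at least three doctors* is embedded in the finite complement clause *that the analyst described at least three doctors*.
Finite CP is the ceiling for QR here, by assumption.
There is no licit LF on which *at least three doctors* c-commands *a linguist*.
(Only the surface reading survives: one fixed linguist with respect to all the relevant doctors.)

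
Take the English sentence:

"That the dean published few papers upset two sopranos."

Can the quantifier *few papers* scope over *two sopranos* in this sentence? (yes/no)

The DP *few papers* is contained in the sentential subject *that the dean published few papers*.
Clausal subjects are scope islands; QR from inside the subject into the matrix is barred.
*few papers* > *two sopranos* would require crossing that boundary, which is illicit.

No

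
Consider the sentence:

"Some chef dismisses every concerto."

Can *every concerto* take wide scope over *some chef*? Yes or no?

Both DPs are arguments of the same predicate; there is no clause or island boundary between them.
With no island boundary between them, the object can take inverse scope over the subject via ordinary QR within the clause.

Yes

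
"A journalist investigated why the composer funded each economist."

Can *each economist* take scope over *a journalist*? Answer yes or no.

No

Structurally, *each economist* is inside the embedded question *why the composer funded each economist*.
Embedded wh-clauses are opaque for QR, so the quantifier stays inside the question.
*each economist* > *a journalist* would require crossing that boundary, which is illicit.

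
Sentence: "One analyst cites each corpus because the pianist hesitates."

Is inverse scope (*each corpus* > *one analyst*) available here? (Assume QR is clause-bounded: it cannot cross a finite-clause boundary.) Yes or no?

Yes

The adjunct clause does not contain *each corpus*, which is the matrix object.
No island intervenes, so both surface and inverse scope are derivable.
Both orderings are possible: *one analyst* > *each corpus* and *each corpus* > *one analyst*.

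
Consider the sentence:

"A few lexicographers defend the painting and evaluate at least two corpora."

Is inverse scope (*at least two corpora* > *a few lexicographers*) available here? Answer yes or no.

No

The target quantifier *at least two corpora* is part of one conjunct of the coordinate structure (*evaluate at least two corpora*).
A quantifier cannot raise out of one conjunct of a coordination across the whole coordinate structure — the CSC applies to QR.
So *at least two corpora* cannot raise to a position above *a few lexicographers*.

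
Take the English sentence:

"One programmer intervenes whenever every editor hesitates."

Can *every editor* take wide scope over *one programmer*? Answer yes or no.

*every editor* sits inside the adjunct clause *whenever every editor hesitates*.
Adjunct clauses are scope islands: a quantifier inside an adjunct cannot raise into the matrix clause.
So *every editor* cannot raise to a position above *one programmer*.

No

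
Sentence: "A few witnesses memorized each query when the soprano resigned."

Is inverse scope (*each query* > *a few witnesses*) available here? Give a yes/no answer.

Although there is an adjunct clause, *each query* is in the main clause, not inside the adjunct.
Clause-internal QR can adjoin the lower DP above the subject, yielding the inverse reading.

Yes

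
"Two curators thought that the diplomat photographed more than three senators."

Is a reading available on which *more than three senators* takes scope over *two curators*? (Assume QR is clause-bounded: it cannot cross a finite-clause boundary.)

The DP *more than three senators* is contained in the finite complement clause *that the diplomat photographed more than three senators*.
Given the clause-boundedness assumption, QR cannot cross the finite CP into the matrix.
*more than three senators* is confined to the island and cannot take scope over *two curators*.

No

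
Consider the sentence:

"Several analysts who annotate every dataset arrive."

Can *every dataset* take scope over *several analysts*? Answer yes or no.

The DP *every dataset* is contained in the relative clause *who annotate every dataset*.
Quantifiers inside a relative clause are trapped there; the RC boundary blocks QR.
So *every dataset* cannot raise to a position above *several analysts*.

No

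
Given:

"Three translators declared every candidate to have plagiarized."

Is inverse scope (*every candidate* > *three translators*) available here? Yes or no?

*every candidate* is an ECM subject; ECM complements are not islands, and the embedded quantifier may take matrix scope.
Since no island is crossed, the inverse ordering is licensed alongside surface scope.
So *every candidate* > *three translators* is among the available readings.

Yes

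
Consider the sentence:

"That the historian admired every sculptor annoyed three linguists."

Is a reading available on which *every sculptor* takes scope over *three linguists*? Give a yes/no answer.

No

*every sculptor* is embedded in the sentential subject *that the historian admired every sculptor*.
Sentential subjects are islands: a quantifier inside the subject clause cannot raise over the matrix predicate.
There is no licit LF on which *every sculptor* c-commands *three linguists*.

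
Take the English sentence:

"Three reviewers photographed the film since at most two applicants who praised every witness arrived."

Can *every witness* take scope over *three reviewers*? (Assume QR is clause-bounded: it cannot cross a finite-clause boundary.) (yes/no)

No

*every witness* sits inside the relative clause *who praised every witness*, which is itself inside the adjunct *since at most two applicants who praised every witness arrived*.
Both the relative clause and the enclosing adjunct are scope islands; QR cannot cross either.
So *every witness* cannot raise to a position above *three reviewers*.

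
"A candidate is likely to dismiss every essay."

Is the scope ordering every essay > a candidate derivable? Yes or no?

Yes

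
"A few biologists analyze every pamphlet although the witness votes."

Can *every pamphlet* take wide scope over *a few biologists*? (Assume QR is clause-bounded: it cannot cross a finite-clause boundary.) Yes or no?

Yes

Neither queried DP is inside the adjunct, so the adjunct-island constraint does not apply.
Nothing blocks QR of the lower DP to a position above the higher one, so inverse scope is available.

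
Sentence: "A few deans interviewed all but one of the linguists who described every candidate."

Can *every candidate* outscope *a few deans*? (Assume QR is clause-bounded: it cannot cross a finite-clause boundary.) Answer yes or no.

No

The target quantifier *every candidate* is part of the relative clause *who described every candidate* modifying *all but one of the linguists*.
Relative clauses are scope islands: a quantifier cannot QR out of a relative clause to take scope in the matrix clause.
So the wide-scope reading for *every candidate* is blocked.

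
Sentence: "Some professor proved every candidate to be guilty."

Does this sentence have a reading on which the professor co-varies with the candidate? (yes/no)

Yes

This is the *every candidate* > *some professor* reading.
*every candidate* is the subject of an ECM infinitive — the infinitival complement of an ECM verb is not a scope island, so *every candidate* can raise into the matrix clause.
With no island boundary between them, the object can take inverse scope over the subject via ordinary QR within the clause.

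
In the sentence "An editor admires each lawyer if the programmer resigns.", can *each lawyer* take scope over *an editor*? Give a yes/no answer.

The adjunct clause does not contain *each lawyer*, which is the matrix object.
No island intervenes, so both surface and inverse scope are derivable.

Yes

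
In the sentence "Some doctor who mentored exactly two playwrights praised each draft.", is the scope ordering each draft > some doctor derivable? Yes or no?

Yes

*each draft* is a matrix argument; only *some doctor* is modified by the relative clause *who mentored exactly two playwrights*, so the RC island is irrelevant to the target quantifier.
Ordinary QR to a clause-peripheral position gives the wide-scope LF for the lower DP.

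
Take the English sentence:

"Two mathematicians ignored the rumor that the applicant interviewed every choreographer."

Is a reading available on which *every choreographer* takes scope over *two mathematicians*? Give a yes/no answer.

*every choreographer* is embedded in the complex NP *the rumor that the applicant interviewed every choreographer*.
The Complex NP Constraint bars QR out of the complement clause of a noun.
There is no licit LF on which *every choreographer* c-commands *two mathematicians*.

No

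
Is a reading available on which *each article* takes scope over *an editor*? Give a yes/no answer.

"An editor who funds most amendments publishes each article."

The RC *who funds most amendments* is an island, but *each article* is not inside it — it is the matrix object, a clausemate of *an editor*.
Ordinary QR to a clause-peripheral position gives the wide-scope LF for the lower DP.
So *each article* > *an editor* is among the available readings.

Yes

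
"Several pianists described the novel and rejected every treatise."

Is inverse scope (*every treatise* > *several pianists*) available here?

No

*every treatise* sits inside one conjunct of the coordinate structure (*rejected every treatise*).
The Coordinate Structure Constraint blocks movement (including QR) out of a single conjunct.
So the wide-scope reading for *every treatise* is blocked.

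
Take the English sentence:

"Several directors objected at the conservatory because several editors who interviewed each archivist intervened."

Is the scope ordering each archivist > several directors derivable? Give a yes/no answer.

*each archivist* occurs within the relative clause *who interviewed each archivist*, which is itself inside the adjunct *because several editors who interviewed each archivist intervened*.
Nested islands: the RC island is itself inside an adjunct island, so wide scope is doubly excluded.
So the wide-scope reading for *each archivist* is blocked.

No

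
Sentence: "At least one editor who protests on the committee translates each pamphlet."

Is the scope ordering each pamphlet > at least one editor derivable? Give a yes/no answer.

The RC *who protests on the committee* is an island, but *each pamphlet* is not inside it — it is the matrix object, a clausemate of *at least one editor*.
Ordinary QR to a clause-peripheral position gives the wide-scope LF for the lower DP.
Both orderings are possible: *at least one editor* > *each pamphlet* and *each pamphlet* > *at least one editor*.

Yes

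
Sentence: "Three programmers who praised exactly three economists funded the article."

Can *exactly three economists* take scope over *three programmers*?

No

*exactly three economists* sits inside the relative clause *who praised exactly three economists*.
A relative clause is a scope island — quantifier raising cannot cross its boundary.
So *exactly three economists* cannot raise high enough to outscope *three programmers*; only the surface ordering *three programmers* > *exactly three economists* is available.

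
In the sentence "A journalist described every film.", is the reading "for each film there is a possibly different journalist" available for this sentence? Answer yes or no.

The described interpretation is the *every film* > *a journalist* scoping.
*a journalist* and *every film* are co-arguments of the matrix verb, with nothing but a clause-internal boundary between them.
Since no island is crossed, the inverse ordering is licensed alongside surface scope.

Yes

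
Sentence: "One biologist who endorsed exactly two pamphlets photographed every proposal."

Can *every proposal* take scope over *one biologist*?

*every proposal* is a matrix argument; only *one biologist* is modified by the relative clause *who endorsed exactly two pamphlets*, so the RC island is irrelevant to the target quantifier.
Clause-internal QR can adjoin the lower DP above the subject, yielding the inverse reading.

Yes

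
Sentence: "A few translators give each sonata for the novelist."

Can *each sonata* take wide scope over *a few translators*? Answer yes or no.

Yes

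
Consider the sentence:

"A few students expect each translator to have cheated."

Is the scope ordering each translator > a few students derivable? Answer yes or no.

ECM infinitives lack a CP barrier, so *each translator* can QR over the matrix subject *a few students*.
With no island boundary between them, the object can take inverse scope over the subject via ordinary QR within the clause.

Yes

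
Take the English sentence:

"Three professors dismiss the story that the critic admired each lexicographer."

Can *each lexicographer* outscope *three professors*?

The target quantifier *each lexicographer* is part of the complex NP *the story that the critic admired each lexicographer*.
Since the clause is the complement of a nominal head, the CNPC blocks scope extraction.
So *each lexicographer* cannot raise to a position above *three professors*.

No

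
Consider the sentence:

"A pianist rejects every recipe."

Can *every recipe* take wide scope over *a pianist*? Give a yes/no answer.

Yes

*a pianist* and *every recipe* are co-arguments of the matrix verb, with nothing but a clause-internal boundary between them.
QR within a single clause is free, so the lower quantifier may take scope over the higher one.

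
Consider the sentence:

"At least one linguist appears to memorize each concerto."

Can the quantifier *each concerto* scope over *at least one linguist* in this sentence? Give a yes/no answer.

Yes

*each concerto* is inside a raising infinitive, which is transparent to QR (no CP barrier), so it behaves as a matrix argument.
Since no island is crossed, the inverse ordering is licensed alongside surface scope.
Both orderings are possible: *at least one linguist* > *each concerto* and *each concerto* > *at least one linguist*.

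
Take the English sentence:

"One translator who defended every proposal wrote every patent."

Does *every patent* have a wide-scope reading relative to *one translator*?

Although the sentence contains a relative clause (*who defended every proposal*), *every patent* is outside it, in the matrix VP.
With no island boundary between them, the object can take inverse scope over the subject via ordinary QR within the clause.

Yes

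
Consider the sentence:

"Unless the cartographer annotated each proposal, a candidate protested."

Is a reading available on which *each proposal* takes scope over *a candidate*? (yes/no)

Structurally, *each proposal* is inside the adjunct clause *unless the cartographer annotated each proposal*.
Adjuncts are opaque for quantifier raising; a quantifier in an adjunct stays inside it.
So the wide-scope reading for *each proposal* is blocked.

No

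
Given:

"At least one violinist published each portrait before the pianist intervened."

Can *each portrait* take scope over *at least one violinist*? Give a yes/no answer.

Yes

Neither queried DP is inside the adjunct, so the adjunct-island constraint does not apply.
Nothing blocks QR of the lower DP to a position above the higher one, so inverse scope is available.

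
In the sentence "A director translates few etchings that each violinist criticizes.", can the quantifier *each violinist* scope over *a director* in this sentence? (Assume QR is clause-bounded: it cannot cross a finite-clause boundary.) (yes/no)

The DP *each violinist* is contained in the relative clause *that each violinist criticizes* modifying *few etchings*.
Quantifiers inside a relative clause are trapped there; the RC boundary blocks QR.
The inverse ordering *each violinist* > *a director* is therefore underivable.

No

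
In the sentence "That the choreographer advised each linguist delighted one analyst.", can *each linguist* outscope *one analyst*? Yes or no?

No

*each linguist* sits inside the sentential subject *that the choreographer advised each linguist*.
Sentential subjects are islands: a quantifier inside the subject clause cannot raise over the matrix predicate.
*each linguist* is confined to the island and cannot take scope over *one analyst*.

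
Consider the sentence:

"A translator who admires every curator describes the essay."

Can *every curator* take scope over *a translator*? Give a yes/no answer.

No

The target quantifier *every curator* is part of the relative clause *who admires every curator*.
A relative clause is a scope island — quantifier raising cannot cross its boundary.
So the wide-scope reading for *every curator* is blocked.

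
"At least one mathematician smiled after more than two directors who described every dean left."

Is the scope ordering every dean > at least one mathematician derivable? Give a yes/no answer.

*every dean* is embedded in the relative clause *who described every dean*, which is itself inside the adjunct *after more than two directors who described every dean left*.
Even if one barrier were somehow void, the other would still block QR.
*every dean* is confined to the island and cannot take scope over *at least one mathematician*.

No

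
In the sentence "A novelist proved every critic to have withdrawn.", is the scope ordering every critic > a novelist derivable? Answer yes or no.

The ECM infinitive is scope-transparent — *every critic* is free to raise above *a novelist*.
Since no island is crossed, the inverse ordering is licensed alongside surface scope.

Yes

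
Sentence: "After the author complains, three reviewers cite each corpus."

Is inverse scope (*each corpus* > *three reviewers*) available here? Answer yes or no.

Yes

The adjunct clause does not contain *each corpus*, which is the matrix object.
Nothing blocks QR of the lower DP to a position above the higher one, so inverse scope is available.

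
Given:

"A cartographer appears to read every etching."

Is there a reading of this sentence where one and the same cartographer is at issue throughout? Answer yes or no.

Yes

That reading corresponds to *a cartographer* > *every etching*.
Surface scope (*a cartographer* > *every etching*) is always derivable; islands only block QR, not in-situ interpretation.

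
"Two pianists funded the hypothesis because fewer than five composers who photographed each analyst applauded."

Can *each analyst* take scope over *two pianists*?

No

*each analyst* occurs within the relative clause *who photographed each analyst*, which is itself inside the adjunct *because fewer than five composers who photographed each analyst applauded*.
Two island boundaries intervene — the relative clause and the adjunct. Either alone would block QR.
There is no licit LF on which *each analyst* c-commands *two pianists*.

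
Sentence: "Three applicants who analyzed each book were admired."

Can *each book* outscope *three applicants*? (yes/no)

No

The DP *each book* is contained in the relative clause *who analyzed each book*.
Relative clauses are scope islands: a quantifier cannot QR out of a relative clause to take scope in the matrix clause.
*each book* is confined to the island and cannot take scope over *three applicants*.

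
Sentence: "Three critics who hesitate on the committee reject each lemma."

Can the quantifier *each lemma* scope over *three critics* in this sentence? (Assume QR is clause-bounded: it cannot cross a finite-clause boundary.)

Yes

*each lemma* is a matrix argument; only *three critics* is modified by the relative clause *who hesitate on the committee*, so the RC island is irrelevant to the target quantifier.
Clause-internal QR can adjoin the lower DP above the subject, yielding the inverse reading.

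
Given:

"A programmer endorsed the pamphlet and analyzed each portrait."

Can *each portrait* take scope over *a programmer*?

No

*each portrait* sits inside one conjunct of the coordinate structure (*analyzed each portrait*).
The Coordinate Structure Constraint blocks movement (including QR) out of a single conjunct.
So the wide-scope reading for *each portrait* is blocked.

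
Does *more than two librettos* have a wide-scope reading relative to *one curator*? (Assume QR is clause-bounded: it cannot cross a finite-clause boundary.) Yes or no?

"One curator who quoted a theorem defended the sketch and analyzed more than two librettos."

*more than two librettos* is embedded in one conjunct of the coordinate structure (*analyzed more than two librettos*).
QR out of a conjunct would have to apply non-ATB, which the CSC forbids.
The inverse ordering *more than two librettos* > *one curator* is therefore underivable.

No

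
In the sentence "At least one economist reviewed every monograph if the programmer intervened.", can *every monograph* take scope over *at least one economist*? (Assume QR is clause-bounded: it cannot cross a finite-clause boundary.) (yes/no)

*every monograph* is a matrix argument; the adjunct is an island but the target quantifier is outside it.
No island intervenes, so both surface and inverse scope are derivable.
The sentence is scopally ambiguous between *at least one economist* > *every monograph* and *every monograph* > *at least one economist*.

Yes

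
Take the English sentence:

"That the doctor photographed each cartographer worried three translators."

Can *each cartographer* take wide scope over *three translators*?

No

Structurally, *each cartographer* is inside the sentential subject *that the doctor photographed each cartographer*.
Subjects — clausal subjects included — are islands for extraction, and QR is no exception.
*each cartographer* is confined to the island and cannot take scope over *three translators*.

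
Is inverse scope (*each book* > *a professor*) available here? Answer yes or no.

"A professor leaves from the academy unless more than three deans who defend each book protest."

No

*each book* sits inside the relative clause *who defend each book*, which is itself inside the adjunct *unless more than three deans who defend each book protest*.
Both the relative clause and the enclosing adjunct are scope islands; QR cannot cross either.
So *each book* cannot raise to a position above *a professor*.
(Only the surface reading survives: one fixed professor with respect to all the relevant books.)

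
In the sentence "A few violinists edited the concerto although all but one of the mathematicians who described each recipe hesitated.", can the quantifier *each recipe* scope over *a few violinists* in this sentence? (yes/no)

The DP *each recipe* is contained in the relative clause *who described each recipe*, which is itself inside the adjunct *although all but one of the mathematicians who described each recipe hesitated*.
Two island boundaries intervene — the relative clause and the adjunct. Either alone would block QR.
So *each recipe* cannot raise high enough to outscope *a few violinists*; only the surface ordering *a few violinists* > *each recipe* is available.

No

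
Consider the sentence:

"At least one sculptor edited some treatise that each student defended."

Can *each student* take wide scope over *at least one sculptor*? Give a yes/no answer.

No

*each student* occurs within the relative clause *that each student defended* modifying *some treatise*.
Relative clauses are scope islands: a quantifier cannot QR out of a relative clause to take scope in the matrix clause.
Hence only narrow scope for *each student* (under *at least one sculptor*) survives.
(Only the surface reading survives: one fixed sculptor with respect to all the relevant students.)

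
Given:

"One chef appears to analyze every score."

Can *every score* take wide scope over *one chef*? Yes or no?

Yes

Infinitival complements of raising predicates do not block QR; *every score* and *one chef* are effectively clausemates.
Nothing blocks QR of the lower DP to a position above the higher one, so inverse scope is available.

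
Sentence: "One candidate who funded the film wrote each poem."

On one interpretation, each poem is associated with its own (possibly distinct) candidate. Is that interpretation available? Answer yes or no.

Yes

This is the *each poem* > *one candidate* reading.
The RC *who funded the film* is an island, but *each poem* is not inside it — it is the matrix object, a clausemate of *one candidate*.
QR within a single clause is free, so the lower quantifier may take scope over the higher one.
So *each poem* > *one candidate* is among the available readings.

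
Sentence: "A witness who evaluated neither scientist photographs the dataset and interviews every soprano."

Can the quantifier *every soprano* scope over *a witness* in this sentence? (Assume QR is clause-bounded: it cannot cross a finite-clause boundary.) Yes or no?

No

The target quantifier *every soprano* is part of one conjunct of the coordinate structure (*interviews every soprano*).
The Coordinate Structure Constraint blocks movement (including QR) out of a single conjunct.
So *every soprano* cannot raise high enough to outscope *a witness*; only the surface ordering *a witness* > *every soprano* is available.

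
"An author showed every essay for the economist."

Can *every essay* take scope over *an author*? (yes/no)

Both DPs are arguments of the same predicate; there is no clause or island boundary between them.
Ordinary QR to a clause-peripheral position gives the wide-scope LF for the lower DP.
Both orderings are possible: *an author* > *every essay* and *every essay* > *an author*.

Yes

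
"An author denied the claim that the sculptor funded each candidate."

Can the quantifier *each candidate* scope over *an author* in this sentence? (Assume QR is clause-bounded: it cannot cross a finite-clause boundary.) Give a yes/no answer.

No

The target quantifier *each candidate* is part of the complex NP *the claim that the sculptor funded each candidate*.
The complex NP is opaque for QR — the quantifier is frozen inside the noun's complement.
The inverse ordering *each candidate* > *an author* is therefore underivable.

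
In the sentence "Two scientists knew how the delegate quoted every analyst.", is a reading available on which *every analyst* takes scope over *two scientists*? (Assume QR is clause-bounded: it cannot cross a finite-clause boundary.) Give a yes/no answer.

No

The target quantifier *every analyst* is part of the embedded question *how the delegate quoted every analyst*.
An indirect question is a wh-island; the filled [Spec,CP] blocks QR across the CP edge.
The inverse ordering *every analyst* > *two scientists* is therefore underivable.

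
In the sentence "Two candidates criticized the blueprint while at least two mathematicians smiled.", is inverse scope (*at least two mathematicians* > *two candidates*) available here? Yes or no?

The target quantifier *at least two mathematicians* is part of the adjunct clause *while at least two mathematicians smiled*.
Adjuncts are opaque for quantifier raising; a quantifier in an adjunct stays inside it.
The inverse ordering *at least two mathematicians* > *two candidates* is therefore underivable.

No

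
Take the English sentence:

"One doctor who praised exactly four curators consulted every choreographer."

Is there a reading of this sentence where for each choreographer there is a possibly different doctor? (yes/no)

Yes

The paraphrase describes the scope ordering *every choreographer* > *one doctor*.
*every choreographer* is a matrix argument; only *one doctor* is modified by the relative clause *who praised exactly four curators*, so the RC island is irrelevant to the target quantifier.
QR within a single clause is free, so the lower quantifier may take scope over the higher one.
The sentence is scopally ambiguous between *one doctor* > *every choreographer* and *every choreographer* > *one doctor*.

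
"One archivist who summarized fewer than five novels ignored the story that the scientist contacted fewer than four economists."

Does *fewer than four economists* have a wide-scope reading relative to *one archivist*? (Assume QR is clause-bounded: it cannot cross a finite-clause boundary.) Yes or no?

No

*fewer than four economists* occurs within the complex NP *the story that the scientist contacted fewer than four economists*.
The Complex NP Constraint bars QR out of the complement clause of a noun.
The inverse ordering *fewer than four economists* > *one archivist* is therefore underivable.
(Only the surface reading survives: one fixed archivist with respect to all the relevant economists.)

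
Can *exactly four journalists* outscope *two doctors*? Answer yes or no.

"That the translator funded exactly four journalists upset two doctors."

*exactly four journalists* sits inside the sentential subject *that the translator funded exactly four journalists*.
Clausal subjects are scope islands; QR from inside the subject into the matrix is barred.
So the wide-scope reading for *exactly four journalists* is blocked.

No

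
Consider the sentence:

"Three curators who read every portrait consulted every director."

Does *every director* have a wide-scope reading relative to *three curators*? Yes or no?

Yes

The relative clause *who read every portrait* modifies *three curators*, but *every director* is not inside that relative clause — it is an argument of the matrix verb.
No island intervenes, so both surface and inverse scope are derivable.
Both orderings are possible: *three curators* > *every director* and *every director* > *three curators*.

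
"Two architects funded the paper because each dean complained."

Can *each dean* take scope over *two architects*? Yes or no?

No

The target quantifier *each dean* is part of the adjunct clause *because each dean complained*.
Scope out of an adjunct clause is unavailable: QR respects the adjunct-island constraint.
The inverse ordering *each dean* > *two architects* is therefore underivable.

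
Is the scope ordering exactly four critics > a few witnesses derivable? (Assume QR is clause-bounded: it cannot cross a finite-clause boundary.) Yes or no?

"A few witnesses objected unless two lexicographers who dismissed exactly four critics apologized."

*exactly four critics* is embedded in the relative clause *who dismissed exactly four critics*, which is itself inside the adjunct *unless two lexicographers who dismissed exactly four critics apologized*.
Even if one barrier were somehow void, the other would still block QR.
*exactly four critics* is confined to the island and cannot take scope over *a few witnesses*.

No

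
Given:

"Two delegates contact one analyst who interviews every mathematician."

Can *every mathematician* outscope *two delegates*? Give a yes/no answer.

No

Structurally, *every mathematician* is inside the relative clause *who interviews every mathematician* modifying *one analyst*.
A relative clause is a scope island — quantifier raising cannot cross its boundary.
*every mathematician* > *two delegates* would require crossing that boundary, which is illicit.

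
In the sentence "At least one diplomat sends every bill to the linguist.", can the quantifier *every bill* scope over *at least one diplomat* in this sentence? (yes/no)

Both DPs are arguments of the same predicate; there is no clause or island boundary between them.
Clause-internal QR can adjoin the lower DP above the subject, yielding the inverse reading.

Yes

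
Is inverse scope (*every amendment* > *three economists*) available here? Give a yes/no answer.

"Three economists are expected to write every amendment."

*every amendment* is the object of the infinitival complement of a raising predicate; raising infinitives are transparent for QR, so the two DPs are in effect clausemates.
With no island boundary between them, the object can take inverse scope over the subject via ordinary QR within the clause.

Yes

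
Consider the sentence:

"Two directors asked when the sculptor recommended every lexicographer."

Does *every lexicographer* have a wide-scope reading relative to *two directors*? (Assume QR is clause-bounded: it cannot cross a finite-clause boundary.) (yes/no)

No

The target quantifier *every lexicographer* is part of the embedded question *when the sculptor recommended every lexicographer*.
Embedded questions are wh-islands: a quantifier inside an indirect question cannot QR into the matrix clause.
Hence only narrow scope for *every lexicographer* (under *two directors*) survives.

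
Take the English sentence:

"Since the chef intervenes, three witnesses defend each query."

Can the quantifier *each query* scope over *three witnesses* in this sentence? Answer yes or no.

Yes

Although there is an adjunct clause, *each query* is in the main clause, not inside the adjunct.
QR within a single clause is free, so the lower quantifier may take scope over the higher one.
The sentence is scopally ambiguous between *three witnesses* > *each query* and *each query* > *three witnesses*.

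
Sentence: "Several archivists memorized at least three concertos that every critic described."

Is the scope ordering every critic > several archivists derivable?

Structurally, *every critic* is inside the relative clause *that every critic described* modifying *at least three concertos*.
Relative clauses block scope extraction: QR cannot target a position outside the modified NP.
*every critic* > *several archivists* would require crossing that boundary, which is illicit.

No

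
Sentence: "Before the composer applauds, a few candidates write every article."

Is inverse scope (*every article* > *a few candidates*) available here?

*every article* is a matrix argument; the adjunct is an island but the target quantifier is outside it.
No island intervenes, so both surface and inverse scope are derivable.
Both orderings are possible: *a few candidates* > *every article* and *every article* > *a few candidates*.

Yes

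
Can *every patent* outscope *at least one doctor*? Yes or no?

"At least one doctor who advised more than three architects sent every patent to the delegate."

Yes

The relative clause *who advised more than three architects* modifies *at least one doctor*, but *every patent* is not inside that relative clause — it is an argument of the matrix verb.
QR within a single clause is free, so the lower quantifier may take scope over the higher one.
The sentence is scopally ambiguous between *at least one doctor* > *every patent* and *every patent* > *at least one doctor*.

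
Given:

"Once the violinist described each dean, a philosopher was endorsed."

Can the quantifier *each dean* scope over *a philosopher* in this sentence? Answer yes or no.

Structurally, *each dean* is inside the adjunct clause *once the violinist described each dean*.
Scope out of an adjunct clause is unavailable: QR respects the adjunct-island constraint.
So the wide-scope reading for *each dean* is blocked.

No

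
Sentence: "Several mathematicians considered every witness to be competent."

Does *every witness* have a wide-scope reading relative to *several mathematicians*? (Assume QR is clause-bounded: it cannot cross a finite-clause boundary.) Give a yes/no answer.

Yes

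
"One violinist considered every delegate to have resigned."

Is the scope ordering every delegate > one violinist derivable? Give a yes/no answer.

*every delegate* is an ECM subject; ECM complements are not islands, and the embedded quantifier may take matrix scope.
Clause-internal QR can adjoin the lower DP above the subject, yielding the inverse reading.
So *every delegate* > *one violinist* is among the available readings.

Yes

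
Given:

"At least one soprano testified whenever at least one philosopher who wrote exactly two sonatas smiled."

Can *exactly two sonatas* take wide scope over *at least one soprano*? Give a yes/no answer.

No

*exactly two sonatas* is embedded in the relative clause *who wrote exactly two sonatas*, which is itself inside the adjunct *whenever at least one philosopher who wrote exactly two sonatas smiled*.
Even if one barrier were somehow void, the other would still block QR.
Hence only narrow scope for *exactly two sonatas* (under *at least one soprano*) survives.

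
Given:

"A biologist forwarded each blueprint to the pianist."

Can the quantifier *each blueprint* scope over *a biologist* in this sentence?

Both DPs are arguments of the same predicate; there is no clause or island boundary between them.
With no island boundary between them, the object can take inverse scope over the subject via ordinary QR within the clause.

Yes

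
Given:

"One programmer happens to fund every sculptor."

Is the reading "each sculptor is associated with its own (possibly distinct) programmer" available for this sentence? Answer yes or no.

Yes

That reading corresponds to *every sculptor* > *one programmer*.
Raising constructions are monoclausal for scope purposes; *every sculptor* is not separated from *one programmer* by any island.
With no island boundary between them, the object can take inverse scope over the subject via ordinary QR within the clause.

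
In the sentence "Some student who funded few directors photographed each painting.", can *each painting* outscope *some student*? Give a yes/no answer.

Although the sentence contains a relative clause (*who funded few directors*), *each painting* is outside it, in the matrix VP.
Since no island is crossed, the inverse ordering is licensed alongside surface scope.

Yes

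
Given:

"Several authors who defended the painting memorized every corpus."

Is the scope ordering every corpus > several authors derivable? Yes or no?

Yes

The RC *who defended the painting* is an island, but *every corpus* is not inside it — it is the matrix object, a clausemate of *several authors*.
With no island boundary between them, the object can take inverse scope over the subject via ordinary QR within the clause.
So *every corpus* > *several authors* is among the available readings.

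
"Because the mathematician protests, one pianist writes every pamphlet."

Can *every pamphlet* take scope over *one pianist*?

Yes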